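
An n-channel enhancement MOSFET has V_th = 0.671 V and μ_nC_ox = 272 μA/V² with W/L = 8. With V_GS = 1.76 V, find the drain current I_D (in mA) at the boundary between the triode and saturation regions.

At the boundary V_DS = V_ov = V_GS − V_th = 1.76 − 0.671 = 1.09 V.
k_n = μ_nC_ox · (W/L) = 2.176 mA/V².
I_D = ½ k_n V_ov² = 0.5 × 2.176 × 1.09² = 1.29 mA.

I_D = 1.29 mA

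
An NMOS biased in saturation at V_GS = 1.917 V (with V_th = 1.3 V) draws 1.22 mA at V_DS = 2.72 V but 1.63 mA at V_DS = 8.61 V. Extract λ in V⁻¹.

λ = 0.0675 V⁻¹

With V_GS fixed, I_D ∝ (1 + λ V_DS) in saturation, so I_D2/I_D1 = (1 + λ V_DS2)/(1 + λ V_DS1).
1.63/1.22 = 1.336 = (1 + 8.61 λ)/(1 + 2.72 λ).
Solving: λ (I_D1 V_DS2 − I_D2 V_DS1) = I_D2 − I_D1, so λ = (1.63 − 1.22) / (1.22 × 8.61 − 1.63 × 2.72) = 0.41 / 6.07 = 0.0675 V⁻¹.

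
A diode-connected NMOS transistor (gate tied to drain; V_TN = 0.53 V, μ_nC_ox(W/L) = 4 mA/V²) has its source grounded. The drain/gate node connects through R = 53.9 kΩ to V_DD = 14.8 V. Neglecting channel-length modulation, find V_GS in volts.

V_GS = 0.889 V

With gate tied to drain, V_GS = V_DS ≥ V_GS − V_TN, so the device is in saturation.
KCL at the drain: ½ k_n (V_GS − V_TN)² = (V_DD − V_GS)/R.
Let x = V_GS − 0.53. Then 108 x² + x − 14.27 = 0, giving x = 0.359 V (positive root), so V_GS = 0.889 V.
I_D = (V_DD − V_GS)/R = (14.8 − 0.889) / 53.9 = 0.258 mA.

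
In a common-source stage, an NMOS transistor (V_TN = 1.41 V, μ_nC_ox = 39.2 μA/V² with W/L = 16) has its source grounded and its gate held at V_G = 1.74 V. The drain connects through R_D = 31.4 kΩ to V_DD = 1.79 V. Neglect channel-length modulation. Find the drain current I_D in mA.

I_D = 0.0342 mA

V_GS = V_G = 1.74 V, so V_ov = 1.74 − 1.41 = 0.33 V.
k_n = μ_nC_ox · (W/L) = 0.6272 mA/V².
Assume saturation: I_D = ½ k_n V_ov² = 0.5 × 0.6272 × 0.33² = 0.0342 mA, giving V_DS = V_DD − I_D R_D = 1.79 − 0.0342 × 31.4 = 0.718 V.
V_DS = 0.718 V ≥ V_ov = 0.33 V, confirming saturation.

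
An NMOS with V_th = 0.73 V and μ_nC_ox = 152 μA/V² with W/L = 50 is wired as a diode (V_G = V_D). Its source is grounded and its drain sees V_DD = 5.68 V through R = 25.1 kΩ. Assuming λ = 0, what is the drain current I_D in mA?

I_D = 0.188 mA

With gate tied to drain, V_GS = V_DS ≥ V_GS − V_th, so the device is in saturation.
k_n = μ_nC_ox · (W/L) = 7.6 mA/V².
KCL at the drain: ½ k_n (V_GS − V_th)² = (V_DD − V_GS)/R.
Let x = V_GS − 0.73. Then 95.4 x² + x − 4.95 = 0, giving x = 0.223 V (positive root), so V_GS = 0.953 V.
I_D = (V_DD − V_GS)/R = (5.68 − 0.953) / 25.1 = 0.188 mA.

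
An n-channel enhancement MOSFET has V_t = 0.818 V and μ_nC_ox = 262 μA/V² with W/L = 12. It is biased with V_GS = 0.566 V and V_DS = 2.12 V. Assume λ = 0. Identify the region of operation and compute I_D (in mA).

V_GS = 0.566 V < V_t = 0.818 V, so the transistor is in cutoff.

Cutoff; I_D = 0 mA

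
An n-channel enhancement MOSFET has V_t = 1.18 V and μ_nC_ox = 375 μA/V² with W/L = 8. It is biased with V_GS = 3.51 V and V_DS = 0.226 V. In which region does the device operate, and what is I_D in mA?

Triode; I_D = 1.50 mA

k_n = μ_nC_ox · (W/L) = 3 mA/V².
V_ov = V_GS − V_t = 3.51 − 1.18 = 2.33 V.
Since V_DS = 0.226 V < V_ov = 2.33 V, the device is in the triode region.
I_D = k_n [V_ov · V_DS − ½ V_DS²] = 3 × [2.33 × 0.226 − 0.5 × 0.226²] = 1.5 mA.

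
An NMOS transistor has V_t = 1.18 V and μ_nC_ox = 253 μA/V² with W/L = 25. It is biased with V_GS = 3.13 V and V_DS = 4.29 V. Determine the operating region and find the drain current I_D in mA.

k_n = μ_nC_ox · (W/L) = 6.325 mA/V².
V_ov = V_GS − V_t = 3.13 − 1.18 = 1.95 V.
Since V_DS = 4.29 V ≥ V_ov = 1.95 V, the device is in saturation.
I_D = ½ k_n V_ov² = 0.5 × 6.325 × 1.95² = 12 mA.

Saturation; I_D = 12.0 mA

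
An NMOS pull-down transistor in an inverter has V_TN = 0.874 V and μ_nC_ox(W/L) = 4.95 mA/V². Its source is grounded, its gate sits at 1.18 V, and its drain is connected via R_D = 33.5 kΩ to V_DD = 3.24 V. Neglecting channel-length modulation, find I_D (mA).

I_D = 0.0946 mA

V_GS = V_G = 1.18 V, so V_ov = 1.18 − 0.874 = 0.306 V.
Assume saturation: I_D = ½ k_n V_ov² = 0.5 × 4.95 × 0.306² = 0.232 mA, giving V_DS = V_DD − I_D R_D = 3.24 − 0.232 × 33.5 = -4.52 V.
But -4.52 V < V_ov = 0.306 V, so the device is actually in triode.
In triode I_D = k_n[V_ov V_DS − ½ V_DS²] and I_D = (V_DD − V_DS)/R_D. Equating: 82.9 V_DS² − 51.74 V_DS + 3.24 = 0, giving V_DS = 0.0706 V (the root below V_ov).
I_D = (3.24 − 0.0706) / 33.5 = 0.0946 mA.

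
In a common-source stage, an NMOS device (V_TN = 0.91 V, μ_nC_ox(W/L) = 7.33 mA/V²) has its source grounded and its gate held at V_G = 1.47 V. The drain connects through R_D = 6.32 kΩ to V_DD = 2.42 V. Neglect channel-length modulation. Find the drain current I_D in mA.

V_GS = V_G = 1.47 V, so V_ov = 1.47 − 0.91 = 0.56 V.
Assume saturation: I_D = ½ k_n V_ov² = 0.5 × 7.33 × 0.56² = 1.15 mA, giving V_DS = V_DD − I_D R_D = 2.42 − 1.15 × 6.32 = -4.84 V.
But -4.84 V < V_ov = 0.56 V, so the device is actually in triode.
In triode I_D = k_n[V_ov V_DS − ½ V_DS²] and I_D = (V_DD − V_DS)/R_D. Equating: 23.2 V_DS² − 26.94 V_DS + 2.42 = 0, giving V_DS = 0.0981 V (the root below V_ov).
I_D = (2.42 − 0.0981) / 6.32 = 0.367 mA.

I_D = 0.367 mA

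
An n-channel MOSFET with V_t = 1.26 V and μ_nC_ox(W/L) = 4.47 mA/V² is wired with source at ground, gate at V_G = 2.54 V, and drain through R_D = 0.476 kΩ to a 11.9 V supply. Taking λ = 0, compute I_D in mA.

V_GS = V_G = 2.54 V, so V_ov = 2.54 − 1.26 = 1.28 V.
Assume saturation: I_D = ½ k_n V_ov² = 0.5 × 4.47 × 1.28² = 3.66 mA, giving V_DS = V_DD − I_D R_D = 11.9 − 3.66 × 0.476 = 10.2 V.
V_DS = 10.2 V ≥ V_ov = 1.28 V, confirming saturation.

I_D = 3.66 mA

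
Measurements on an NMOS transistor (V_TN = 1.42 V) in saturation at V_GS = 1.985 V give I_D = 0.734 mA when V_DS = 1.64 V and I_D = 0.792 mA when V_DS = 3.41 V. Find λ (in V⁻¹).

λ = 0.0482 V⁻¹

With V_GS fixed, I_D ∝ (1 + λ V_DS) in saturation, so I_D2/I_D1 = (1 + λ V_DS2)/(1 + λ V_DS1).
0.792/0.734 = 1.079 = (1 + 3.41 λ)/(1 + 1.64 λ).
Solving: λ (I_D1 V_DS2 − I_D2 V_DS1) = I_D2 − I_D1, so λ = (0.792 − 0.734) / (0.734 × 3.41 − 0.792 × 1.64) = 0.058 / 1.2 = 0.0482 V⁻¹.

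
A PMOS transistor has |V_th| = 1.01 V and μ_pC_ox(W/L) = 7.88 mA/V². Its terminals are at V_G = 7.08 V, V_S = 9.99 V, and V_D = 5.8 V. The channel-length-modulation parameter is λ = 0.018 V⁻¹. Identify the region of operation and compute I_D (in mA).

Saturation; I_D = 15.3 mA

V_SG = V_S − V_G = 9.99 − 7.08 = 2.91 V; V_SD = V_S − V_D = 9.99 − 5.8 = 4.19 V.
V_ov = V_SG − |V_th| = 2.91 − 1.01 = 1.9 V.
Since V_SD = 4.19 V ≥ V_ov = 1.9 V, the device is in saturation.
I_D = ½ k_p V_ov² (1 + λ V_SD) = 0.5 × 7.88 × 1.9² × (1 + 0.018 × 4.19) = 15.3 mA.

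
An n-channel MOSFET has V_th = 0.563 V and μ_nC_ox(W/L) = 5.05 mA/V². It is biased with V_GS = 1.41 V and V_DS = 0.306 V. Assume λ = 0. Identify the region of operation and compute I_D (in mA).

Triode; I_D = 1.07 mA

V_ov = V_GS − V_th = 1.41 − 0.563 = 0.847 V.
Since V_DS = 0.306 V < V_ov = 0.847 V, the device is in the triode region.
I_D = k_n [V_ov · V_DS − ½ V_DS²] = 5.05 × [0.847 × 0.306 − 0.5 × 0.306²] = 1.07 mA.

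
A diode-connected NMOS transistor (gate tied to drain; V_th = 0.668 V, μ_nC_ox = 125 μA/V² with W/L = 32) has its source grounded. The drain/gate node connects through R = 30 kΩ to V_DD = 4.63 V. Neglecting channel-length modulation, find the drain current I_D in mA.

With gate tied to drain, V_GS = V_DS ≥ V_GS − V_th, so the device is in saturation.
k_n = μ_nC_ox · (W/L) = 4 mA/V².
KCL at the drain: ½ k_n (V_GS − V_th)² = (V_DD − V_GS)/R.
Let x = V_GS − 0.668. Then 60 x² + x − 3.962 = 0, giving x = 0.249 V (positive root), so V_GS = 0.917 V.
I_D = (V_DD − V_GS)/R = (4.63 − 0.917) / 30 = 0.124 mA.

I_D = 0.124 mA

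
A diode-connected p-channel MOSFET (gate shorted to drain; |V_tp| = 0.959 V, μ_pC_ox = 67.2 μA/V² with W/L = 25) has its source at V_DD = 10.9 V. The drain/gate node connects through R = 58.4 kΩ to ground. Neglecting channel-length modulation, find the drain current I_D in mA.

With gate tied to drain, V_SG = V_SD ≥ V_SG − |V_tp|, so the device is in saturation.
k_p = μ_pC_ox · (W/L) = 1.68 mA/V².
KCL at the drain: ½ k_p (V_SG − |V_tp|)² = (V_DD − V_SG)/R.
Let x = V_SG − 0.959. Then 49.1 x² + x − 9.941 = 0, giving x = 0.44 V (positive root), so V_SG = 1.4 V.
I_D = (V_DD − V_SG)/R = (10.9 − 1.4) / 58.4 = 0.163 mA.

I_D = 0.163 mA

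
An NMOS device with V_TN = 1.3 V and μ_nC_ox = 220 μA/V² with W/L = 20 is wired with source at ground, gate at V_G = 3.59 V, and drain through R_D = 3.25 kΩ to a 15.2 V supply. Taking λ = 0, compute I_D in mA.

I_D = 4.52 mA

V_GS = V_G = 3.59 V, so V_ov = 3.59 − 1.3 = 2.29 V.
k_n = μ_nC_ox · (W/L) = 4.4 mA/V².
Assume saturation: I_D = ½ k_n V_ov² = 0.5 × 4.4 × 2.29² = 11.5 mA, giving V_DS = V_DD − I_D R_D = 15.2 − 11.5 × 3.25 = -22.3 V.
But -22.3 V < V_ov = 2.29 V, so the device is actually in triode.
In triode I_D = k_n[V_ov V_DS − ½ V_DS²] and I_D = (V_DD − V_DS)/R_D. Equating: 7.15 V_DS² − 33.75 V_DS + 15.2 = 0, giving V_DS = 0.504 V (the root below V_ov).
I_D = (15.2 − 0.504) / 3.25 = 4.52 mA.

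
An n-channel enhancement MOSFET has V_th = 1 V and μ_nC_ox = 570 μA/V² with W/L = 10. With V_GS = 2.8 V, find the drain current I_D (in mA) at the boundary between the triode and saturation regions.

At the boundary V_DS = V_ov = V_GS − V_th = 2.8 − 1 = 1.8 V.
k_n = μ_nC_ox · (W/L) = 5.7 mA/V².
I_D = ½ k_n V_ov² = 0.5 × 5.7 × 1.8² = 9.23 mA.

I_D = 9.23 mA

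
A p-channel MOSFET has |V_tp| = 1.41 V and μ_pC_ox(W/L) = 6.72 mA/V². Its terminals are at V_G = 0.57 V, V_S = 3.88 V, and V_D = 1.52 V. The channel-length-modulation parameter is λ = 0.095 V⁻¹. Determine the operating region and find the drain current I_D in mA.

Saturation; I_D = 14.8 mA

V_SG = V_S − V_G = 3.88 − 0.57 = 3.31 V; V_SD = V_S − V_D = 3.88 − 1.52 = 2.36 V.
V_ov = V_SG − |V_tp| = 3.31 − 1.41 = 1.9 V.
Since V_SD = 2.36 V ≥ V_ov = 1.9 V, the device is in saturation.
I_D = ½ k_p V_ov² (1 + λ V_SD) = 0.5 × 6.72 × 1.9² × (1 + 0.095 × 2.36) = 14.8 mA.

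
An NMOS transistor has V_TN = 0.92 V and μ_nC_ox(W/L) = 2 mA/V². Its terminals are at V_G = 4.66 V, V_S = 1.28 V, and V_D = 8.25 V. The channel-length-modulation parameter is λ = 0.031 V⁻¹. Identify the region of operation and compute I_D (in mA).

V_GS = V_G − V_S = 4.66 − 1.28 = 3.38 V; V_DS = V_D − V_S = 8.25 − 1.28 = 6.97 V.
V_ov = V_GS − V_TN = 3.38 − 0.92 = 2.46 V.
Since V_DS = 6.97 V ≥ V_ov = 2.46 V, the device is in saturation.
I_D = ½ k_n V_ov² (1 + λ V_DS) = 0.5 × 2 × 2.46² × (1 + 0.031 × 6.97) = 7.36 mA.

Saturation; I_D = 7.36 mA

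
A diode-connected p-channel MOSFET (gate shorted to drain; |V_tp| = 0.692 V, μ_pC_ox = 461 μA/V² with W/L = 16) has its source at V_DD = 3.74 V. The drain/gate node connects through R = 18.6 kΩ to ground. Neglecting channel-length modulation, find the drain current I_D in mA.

With gate tied to drain, V_SG = V_SD ≥ V_SG − |V_tp|, so the device is in saturation.
k_p = μ_pC_ox · (W/L) = 7.376 mA/V².
KCL at the drain: ½ k_p (V_SG − |V_tp|)² = (V_DD − V_SG)/R.
Let x = V_SG − 0.692. Then 68.6 x² + x − 3.048 = 0, giving x = 0.204 V (positive root), so V_SG = 0.896 V.
I_D = (V_DD − V_SG)/R = (3.74 − 0.896) / 18.6 = 0.153 mA.

I_D = 0.153 mA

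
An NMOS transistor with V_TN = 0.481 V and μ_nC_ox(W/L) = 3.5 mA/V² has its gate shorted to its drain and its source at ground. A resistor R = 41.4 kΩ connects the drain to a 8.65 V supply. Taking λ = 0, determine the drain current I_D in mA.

With gate tied to drain, V_GS = V_DS ≥ V_GS − V_TN, so the device is in saturation.
KCL at the drain: ½ k_n (V_GS − V_TN)² = (V_DD − V_GS)/R.
Let x = V_GS − 0.481. Then 72.5 x² + x − 8.169 = 0, giving x = 0.329 V (positive root), so V_GS = 0.81 V.
I_D = (V_DD − V_GS)/R = (8.65 − 0.81) / 41.4 = 0.189 mA.

I_D = 0.189 mA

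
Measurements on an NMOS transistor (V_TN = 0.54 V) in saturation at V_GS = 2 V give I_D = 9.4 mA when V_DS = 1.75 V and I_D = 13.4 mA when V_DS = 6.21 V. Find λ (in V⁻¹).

λ = 0.115 V⁻¹

With V_GS fixed, I_D ∝ (1 + λ V_DS) in saturation, so I_D2/I_D1 = (1 + λ V_DS2)/(1 + λ V_DS1).
13.4/9.4 = 1.426 = (1 + 6.21 λ)/(1 + 1.75 λ).
Solving: λ (I_D1 V_DS2 − I_D2 V_DS1) = I_D2 − I_D1, so λ = (13.4 − 9.4) / (9.4 × 6.21 − 13.4 × 1.75) = 4 / 34.9 = 0.115 V⁻¹.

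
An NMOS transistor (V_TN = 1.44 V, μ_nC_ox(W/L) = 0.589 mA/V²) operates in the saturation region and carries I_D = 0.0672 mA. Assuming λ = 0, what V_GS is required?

In saturation I_D = ½ k_n (V_GS − V_TN)², so V_GS − V_TN = √(2 I_D / k_n) = √(2 × 0.0672 / 0.589) = 0.478 V.
V_GS = 1.44 + 0.478 = 1.92 V.

V_GS = 1.92 V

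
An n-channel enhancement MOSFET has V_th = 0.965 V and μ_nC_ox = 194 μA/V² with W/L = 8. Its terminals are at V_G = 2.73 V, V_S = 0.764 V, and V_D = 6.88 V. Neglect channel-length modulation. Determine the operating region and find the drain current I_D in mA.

Saturation; I_D = 0.778 mA

V_GS = V_G − V_S = 2.73 − 0.764 = 1.97 V; V_DS = V_D − V_S = 6.88 − 0.764 = 6.12 V.
k_n = μ_nC_ox · (W/L) = 1.552 mA/V².
V_ov = V_GS − V_th = 1.97 − 0.965 = 1 V.
Since V_DS = 6.12 V ≥ V_ov = 1 V, the device is in saturation.
I_D = ½ k_n V_ov² = 0.5 × 1.552 × 1² = 0.778 mA.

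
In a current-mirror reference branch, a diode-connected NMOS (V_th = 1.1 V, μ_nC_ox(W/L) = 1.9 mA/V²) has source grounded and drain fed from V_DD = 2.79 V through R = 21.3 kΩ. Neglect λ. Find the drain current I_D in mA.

With gate tied to drain, V_GS = V_DS ≥ V_GS − V_th, so the device is in saturation.
KCL at the drain: ½ k_n (V_GS − V_th)² = (V_DD − V_GS)/R.
Let x = V_GS − 1.1. Then 20.2 x² + x − 1.69 = 0, giving x = 0.265 V (positive root), so V_GS = 1.37 V.
I_D = (V_DD − V_GS)/R = (2.79 − 1.37) / 21.3 = 0.0669 mA.

I_D = 0.0669 mA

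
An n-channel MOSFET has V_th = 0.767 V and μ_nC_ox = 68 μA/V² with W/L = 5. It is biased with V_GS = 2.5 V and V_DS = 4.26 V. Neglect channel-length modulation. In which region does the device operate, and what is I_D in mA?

Saturation; I_D = 0.511 mA

k_n = μ_nC_ox · (W/L) = 0.34 mA/V².
V_ov = V_GS − V_th = 2.5 − 0.767 = 1.73 V.
Since V_DS = 4.26 V ≥ V_ov = 1.73 V, the device is in saturation.
I_D = ½ k_n V_ov² = 0.5 × 0.34 × 1.73² = 0.511 mA.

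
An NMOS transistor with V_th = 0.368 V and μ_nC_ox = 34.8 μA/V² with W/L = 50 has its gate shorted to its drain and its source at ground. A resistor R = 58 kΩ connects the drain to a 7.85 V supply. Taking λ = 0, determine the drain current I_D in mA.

I_D = 0.123 mA

With gate tied to drain, V_GS = V_DS ≥ V_GS − V_th, so the device is in saturation.
k_n = μ_nC_ox · (W/L) = 1.74 mA/V².
KCL at the drain: ½ k_n (V_GS − V_th)² = (V_DD − V_GS)/R.
Let x = V_GS − 0.368. Then 50.5 x² + x − 7.482 = 0, giving x = 0.375 V (positive root), so V_GS = 0.743 V.
I_D = (V_DD − V_GS)/R = (7.85 − 0.743) / 58 = 0.123 mA.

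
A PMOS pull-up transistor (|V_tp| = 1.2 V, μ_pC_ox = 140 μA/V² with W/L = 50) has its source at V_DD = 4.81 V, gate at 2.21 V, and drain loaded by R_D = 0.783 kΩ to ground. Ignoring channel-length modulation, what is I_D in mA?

I_D = 5.23 mA

V_SG = V_DD − V_G = 4.81 − 2.21 = 2.6 V, so V_ov = 2.6 − 1.2 = 1.4 V.
k_p = μ_pC_ox · (W/L) = 7 mA/V².
Assume saturation: I_D = ½ k_p V_ov² = 0.5 × 7 × 1.4² = 6.86 mA, giving V_SD = V_DD − I_D R_D = 4.81 − 6.86 × 0.783 = -0.561 V.
But -0.561 V < V_ov = 1.4 V, so the device is actually in triode.
In triode I_D = k_p[V_ov V_SD − ½ V_SD²] and I_D = (V_DD − V_SD)/R_D. Equating: 2.74 V_SD² − 8.673 V_SD + 4.81 = 0, giving V_SD = 0.717 V (the root below V_ov).
I_D = (4.81 − 0.717) / 0.783 = 5.23 mA.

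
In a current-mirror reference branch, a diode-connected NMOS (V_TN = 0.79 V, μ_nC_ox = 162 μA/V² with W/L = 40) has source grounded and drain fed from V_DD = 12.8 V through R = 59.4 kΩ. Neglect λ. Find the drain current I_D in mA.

With gate tied to drain, V_GS = V_DS ≥ V_GS − V_TN, so the device is in saturation.
k_n = μ_nC_ox · (W/L) = 6.48 mA/V².
KCL at the drain: ½ k_n (V_GS − V_TN)² = (V_DD − V_GS)/R.
Let x = V_GS − 0.79. Then 192 x² + x − 12.01 = 0, giving x = 0.247 V (positive root), so V_GS = 1.04 V.
I_D = (V_DD − V_GS)/R = (12.8 − 1.04) / 59.4 = 0.198 mA.

I_D = 0.198 mA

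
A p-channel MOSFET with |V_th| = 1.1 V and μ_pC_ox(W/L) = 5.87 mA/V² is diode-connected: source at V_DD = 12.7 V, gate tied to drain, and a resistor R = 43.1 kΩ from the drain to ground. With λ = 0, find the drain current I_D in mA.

I_D = 0.262 mA

With gate tied to drain, V_SG = V_SD ≥ V_SG − |V_th|, so the device is in saturation.
KCL at the drain: ½ k_p (V_SG − |V_th|)² = (V_DD − V_SG)/R.
Let x = V_SG − 1.1. Then 126 x² + x − 11.6 = 0, giving x = 0.299 V (positive root), so V_SG = 1.4 V.
I_D = (V_DD − V_SG)/R = (12.7 − 1.4) / 43.1 = 0.262 mA.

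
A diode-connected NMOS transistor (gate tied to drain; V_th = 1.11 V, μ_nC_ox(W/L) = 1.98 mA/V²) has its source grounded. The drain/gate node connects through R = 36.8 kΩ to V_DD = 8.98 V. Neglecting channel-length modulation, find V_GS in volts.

V_GS = 1.56 V

With gate tied to drain, V_GS = V_DS ≥ V_GS − V_th, so the device is in saturation.
KCL at the drain: ½ k_n (V_GS − V_th)² = (V_DD − V_GS)/R.
Let x = V_GS − 1.11. Then 36.4 x² + x − 7.87 = 0, giving x = 0.451 V (positive root), so V_GS = 1.56 V.
I_D = (V_DD − V_GS)/R = (8.98 − 1.56) / 36.8 = 0.202 mA.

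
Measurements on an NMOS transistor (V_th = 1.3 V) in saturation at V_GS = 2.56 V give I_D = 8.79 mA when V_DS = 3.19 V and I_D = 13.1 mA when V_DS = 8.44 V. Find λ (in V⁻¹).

λ = 0.133 V⁻¹

With V_GS fixed, I_D ∝ (1 + λ V_DS) in saturation, so I_D2/I_D1 = (1 + λ V_DS2)/(1 + λ V_DS1).
13.1/8.79 = 1.49 = (1 + 8.44 λ)/(1 + 3.19 λ).
Solving: λ (I_D1 V_DS2 − I_D2 V_DS1) = I_D2 − I_D1, so λ = (13.1 − 8.79) / (8.79 × 8.44 − 13.1 × 3.19) = 4.31 / 32.4 = 0.133 V⁻¹.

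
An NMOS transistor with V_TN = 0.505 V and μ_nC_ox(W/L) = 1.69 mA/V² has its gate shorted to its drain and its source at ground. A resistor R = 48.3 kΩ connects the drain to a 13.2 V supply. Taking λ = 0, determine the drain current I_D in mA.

With gate tied to drain, V_GS = V_DS ≥ V_GS − V_TN, so the device is in saturation.
KCL at the drain: ½ k_n (V_GS − V_TN)² = (V_DD − V_GS)/R.
Let x = V_GS − 0.505. Then 40.8 x² + x − 12.69 = 0, giving x = 0.546 V (positive root), so V_GS = 1.05 V.
I_D = (V_DD − V_GS)/R = (13.2 − 1.05) / 48.3 = 0.252 mA.

I_D = 0.252 mA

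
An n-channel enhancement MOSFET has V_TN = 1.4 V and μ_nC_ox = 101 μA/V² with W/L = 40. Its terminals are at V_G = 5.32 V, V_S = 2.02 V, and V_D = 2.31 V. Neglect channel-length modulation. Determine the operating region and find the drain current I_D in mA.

Triode; I_D = 2.06 mA

V_GS = V_G − V_S = 5.32 − 2.02 = 3.3 V; V_DS = V_D − V_S = 2.31 − 2.02 = 0.29 V.
k_n = μ_nC_ox · (W/L) = 4.04 mA/V².
V_ov = V_GS − V_TN = 3.3 − 1.4 = 1.9 V.
Since V_DS = 0.29 V < V_ov = 1.9 V, the device is in the triode region.
I_D = k_n [V_ov · V_DS − ½ V_DS²] = 4.04 × [1.9 × 0.29 − 0.5 × 0.29²] = 2.06 mA.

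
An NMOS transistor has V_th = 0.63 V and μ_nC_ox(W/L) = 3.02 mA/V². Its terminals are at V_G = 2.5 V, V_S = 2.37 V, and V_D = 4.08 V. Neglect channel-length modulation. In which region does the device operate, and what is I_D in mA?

Cutoff; I_D = 0 mA

V_GS = V_G − V_S = 2.5 − 2.37 = 0.13 V; V_DS = V_D − V_S = 4.08 − 2.37 = 1.71 V.
V_GS = 0.13 V < V_th = 0.63 V, so the transistor is in cutoff.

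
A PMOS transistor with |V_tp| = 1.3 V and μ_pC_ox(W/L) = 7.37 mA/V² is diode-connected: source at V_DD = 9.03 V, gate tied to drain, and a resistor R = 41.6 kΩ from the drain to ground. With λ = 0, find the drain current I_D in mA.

With gate tied to drain, V_SG = V_SD ≥ V_SG − |V_tp|, so the device is in saturation.
KCL at the drain: ½ k_p (V_SG − |V_tp|)² = (V_DD − V_SG)/R.
Let x = V_SG − 1.3. Then 153 x² + x − 7.73 = 0, giving x = 0.221 V (positive root), so V_SG = 1.52 V.
I_D = (V_DD − V_SG)/R = (9.03 − 1.52) / 41.6 = 0.18 mA.

I_D = 0.180 mA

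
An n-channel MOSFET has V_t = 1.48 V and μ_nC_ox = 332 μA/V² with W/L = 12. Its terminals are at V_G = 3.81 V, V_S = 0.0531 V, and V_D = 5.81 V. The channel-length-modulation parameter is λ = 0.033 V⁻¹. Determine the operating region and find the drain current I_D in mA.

Saturation; I_D = 12.3 mA

V_GS = V_G − V_S = 3.81 − 0.0531 = 3.76 V; V_DS = V_D − V_S = 5.81 − 0.0531 = 5.76 V.
k_n = μ_nC_ox · (W/L) = 3.984 mA/V².
V_ov = V_GS − V_t = 3.76 − 1.48 = 2.28 V.
Since V_DS = 5.76 V ≥ V_ov = 2.28 V, the device is in saturation.
I_D = ½ k_n V_ov² (1 + λ V_DS) = 0.5 × 3.984 × 2.28² × (1 + 0.033 × 5.76) = 12.3 mA.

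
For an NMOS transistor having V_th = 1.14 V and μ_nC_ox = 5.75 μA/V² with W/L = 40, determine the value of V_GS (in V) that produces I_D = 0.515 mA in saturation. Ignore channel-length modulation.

k_n = μ_nC_ox · (W/L) = 0.23 mA/V².
In saturation I_D = ½ k_n (V_GS − V_th)², so V_GS − V_th = √(2 I_D / k_n) = √(2 × 0.515 / 0.23) = 2.12 V.
V_GS = 1.14 + 2.12 = 3.26 V.

V_GS = 3.26 V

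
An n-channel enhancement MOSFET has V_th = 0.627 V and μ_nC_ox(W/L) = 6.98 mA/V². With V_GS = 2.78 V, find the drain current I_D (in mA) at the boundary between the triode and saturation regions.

I_D = 16.2 mA

At the boundary V_DS = V_ov = V_GS − V_th = 2.78 − 0.627 = 2.15 V.
I_D = ½ k_n V_ov² = 0.5 × 6.98 × 2.15² = 16.2 mA.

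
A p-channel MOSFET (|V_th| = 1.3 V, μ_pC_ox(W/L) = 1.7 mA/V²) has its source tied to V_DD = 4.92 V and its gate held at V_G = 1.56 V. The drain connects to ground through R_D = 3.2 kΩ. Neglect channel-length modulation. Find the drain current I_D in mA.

V_SG = V_DD − V_G = 4.92 − 1.56 = 3.36 V, so V_ov = 3.36 − 1.3 = 2.06 V.
Assume saturation: I_D = ½ k_p V_ov² = 0.5 × 1.7 × 2.06² = 3.61 mA, giving V_SD = V_DD − I_D R_D = 4.92 − 3.61 × 3.2 = -6.62 V.
But -6.62 V < V_ov = 2.06 V, so the device is actually in triode.
In triode I_D = k_p[V_ov V_SD − ½ V_SD²] and I_D = (V_DD − V_SD)/R_D. Equating: 2.72 V_SD² − 12.21 V_SD + 4.92 = 0, giving V_SD = 0.448 V (the root below V_ov).
I_D = (4.92 − 0.448) / 3.2 = 1.4 mA.

I_D = 1.40 mA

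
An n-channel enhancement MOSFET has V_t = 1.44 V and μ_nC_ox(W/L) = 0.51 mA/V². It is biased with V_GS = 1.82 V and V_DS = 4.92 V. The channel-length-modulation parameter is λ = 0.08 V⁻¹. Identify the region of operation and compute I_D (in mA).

V_ov = V_GS − V_t = 1.82 − 1.44 = 0.38 V.
Since V_DS = 4.92 V ≥ V_ov = 0.38 V, the device is in saturation.
I_D = ½ k_n V_ov² (1 + λ V_DS) = 0.5 × 0.51 × 0.38² × (1 + 0.08 × 4.92) = 0.0513 mA.

Saturation; I_D = 0.0513 mA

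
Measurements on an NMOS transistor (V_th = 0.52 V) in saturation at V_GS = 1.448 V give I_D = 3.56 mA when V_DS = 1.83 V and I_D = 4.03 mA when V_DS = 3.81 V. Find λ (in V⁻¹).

λ = 0.0759 V⁻¹

With V_GS fixed, I_D ∝ (1 + λ V_DS) in saturation, so I_D2/I_D1 = (1 + λ V_DS2)/(1 + λ V_DS1).
4.03/3.56 = 1.132 = (1 + 3.81 λ)/(1 + 1.83 λ).
Solving: λ (I_D1 V_DS2 − I_D2 V_DS1) = I_D2 − I_D1, so λ = (4.03 − 3.56) / (3.56 × 3.81 − 4.03 × 1.83) = 0.47 / 6.19 = 0.0759 V⁻¹.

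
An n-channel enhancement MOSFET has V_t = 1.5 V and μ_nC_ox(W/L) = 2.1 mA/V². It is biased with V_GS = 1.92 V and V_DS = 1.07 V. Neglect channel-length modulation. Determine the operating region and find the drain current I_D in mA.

Saturation; I_D = 0.185 mA

V_ov = V_GS − V_t = 1.92 − 1.5 = 0.42 V.
Since V_DS = 1.07 V ≥ V_ov = 0.42 V, the device is in saturation.
I_D = ½ k_n V_ov² = 0.5 × 2.1 × 0.42² = 0.185 mA.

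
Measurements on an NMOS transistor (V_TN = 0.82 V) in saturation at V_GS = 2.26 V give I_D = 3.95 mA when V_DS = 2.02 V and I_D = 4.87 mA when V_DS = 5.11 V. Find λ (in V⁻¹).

λ = 0.0889 V⁻¹

With V_GS fixed, I_D ∝ (1 + λ V_DS) in saturation, so I_D2/I_D1 = (1 + λ V_DS2)/(1 + λ V_DS1).
4.87/3.95 = 1.233 = (1 + 5.11 λ)/(1 + 2.02 λ).
Solving: λ (I_D1 V_DS2 − I_D2 V_DS1) = I_D2 − I_D1, so λ = (4.87 − 3.95) / (3.95 × 5.11 − 4.87 × 2.02) = 0.92 / 10.3 = 0.0889 V⁻¹.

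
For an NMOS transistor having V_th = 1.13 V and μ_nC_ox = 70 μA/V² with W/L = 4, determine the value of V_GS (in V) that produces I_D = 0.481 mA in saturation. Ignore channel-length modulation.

V_GS = 2.98 V

k_n = μ_nC_ox · (W/L) = 0.28 mA/V².
In saturation I_D = ½ k_n (V_GS − V_th)², so V_GS − V_th = √(2 I_D / k_n) = √(2 × 0.481 / 0.28) = 1.85 V.
V_GS = 1.13 + 1.85 = 2.98 V.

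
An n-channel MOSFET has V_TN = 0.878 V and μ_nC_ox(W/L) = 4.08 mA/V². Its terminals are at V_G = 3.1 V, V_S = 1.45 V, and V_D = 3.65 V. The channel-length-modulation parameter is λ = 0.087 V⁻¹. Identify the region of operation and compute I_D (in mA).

Saturation; I_D = 1.45 mA

V_GS = V_G − V_S = 3.1 − 1.45 = 1.65 V; V_DS = V_D − V_S = 3.65 − 1.45 = 2.2 V.
V_ov = V_GS − V_TN = 1.65 − 0.878 = 0.772 V.
Since V_DS = 2.2 V ≥ V_ov = 0.772 V, the device is in saturation.
I_D = ½ k_n V_ov² (1 + λ V_DS) = 0.5 × 4.08 × 0.772² × (1 + 0.087 × 2.2) = 1.45 mA.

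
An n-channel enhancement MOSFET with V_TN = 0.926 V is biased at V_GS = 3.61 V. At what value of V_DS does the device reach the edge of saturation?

V_DS,sat = 2.68 V

The boundary between triode and saturation is V_DS = V_GS − V_TN = V_ov.
V_ov = 3.61 − 0.926 = 2.68 V.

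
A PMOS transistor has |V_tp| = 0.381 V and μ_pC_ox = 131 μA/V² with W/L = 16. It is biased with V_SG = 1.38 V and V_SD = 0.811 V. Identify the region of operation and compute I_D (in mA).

Triode; I_D = 1.01 mA

k_p = μ_pC_ox · (W/L) = 2.096 mA/V².
V_ov = V_SG − |V_tp| = 1.38 − 0.381 = 0.999 V.
Since V_SD = 0.811 V < V_ov = 0.999 V, the device is in the triode region.
I_D = k_p [V_ov · V_SD − ½ V_SD²] = 2.096 × [0.999 × 0.811 − 0.5 × 0.811²] = 1.01 mA.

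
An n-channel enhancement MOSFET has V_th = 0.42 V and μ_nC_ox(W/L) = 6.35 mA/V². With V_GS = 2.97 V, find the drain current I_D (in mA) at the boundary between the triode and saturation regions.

At the boundary V_DS = V_ov = V_GS − V_th = 2.97 − 0.42 = 2.55 V.
I_D = ½ k_n V_ov² = 0.5 × 6.35 × 2.55² = 20.6 mA.

I_D = 20.6 mA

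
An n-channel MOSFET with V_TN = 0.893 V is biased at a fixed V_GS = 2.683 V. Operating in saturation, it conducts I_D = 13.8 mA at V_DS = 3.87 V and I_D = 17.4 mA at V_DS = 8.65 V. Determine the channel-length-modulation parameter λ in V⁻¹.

λ = 0.0692 V⁻¹

With V_GS fixed, I_D ∝ (1 + λ V_DS) in saturation, so I_D2/I_D1 = (1 + λ V_DS2)/(1 + λ V_DS1).
17.4/13.8 = 1.261 = (1 + 8.65 λ)/(1 + 3.87 λ).
Solving: λ (I_D1 V_DS2 − I_D2 V_DS1) = I_D2 − I_D1, so λ = (17.4 − 13.8) / (13.8 × 8.65 − 17.4 × 3.87) = 3.6 / 52 = 0.0692 V⁻¹.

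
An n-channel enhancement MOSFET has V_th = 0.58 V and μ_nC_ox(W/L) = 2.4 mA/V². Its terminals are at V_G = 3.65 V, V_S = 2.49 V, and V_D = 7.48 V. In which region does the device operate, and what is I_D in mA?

Saturation; I_D = 0.404 mA

V_GS = V_G − V_S = 3.65 − 2.49 = 1.16 V; V_DS = V_D − V_S = 7.48 − 2.49 = 4.99 V.
V_ov = V_GS − V_th = 1.16 − 0.58 = 0.58 V.
Since V_DS = 4.99 V ≥ V_ov = 0.58 V, the device is in saturation.
I_D = ½ k_n V_ov² = 0.5 × 2.4 × 0.58² = 0.404 mA.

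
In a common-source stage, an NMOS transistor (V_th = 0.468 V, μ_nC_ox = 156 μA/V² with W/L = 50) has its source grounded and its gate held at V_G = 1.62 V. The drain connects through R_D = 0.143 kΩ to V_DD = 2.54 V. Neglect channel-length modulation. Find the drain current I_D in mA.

I_D = 5.18 mA

V_GS = V_G = 1.62 V, so V_ov = 1.62 − 0.468 = 1.15 V.
k_n = μ_nC_ox · (W/L) = 7.8 mA/V².
Assume saturation: I_D = ½ k_n V_ov² = 0.5 × 7.8 × 1.15² = 5.18 mA, giving V_DS = V_DD − I_D R_D = 2.54 − 5.18 × 0.143 = 1.8 V.
V_DS = 1.8 V ≥ V_ov = 1.15 V, confirming saturation.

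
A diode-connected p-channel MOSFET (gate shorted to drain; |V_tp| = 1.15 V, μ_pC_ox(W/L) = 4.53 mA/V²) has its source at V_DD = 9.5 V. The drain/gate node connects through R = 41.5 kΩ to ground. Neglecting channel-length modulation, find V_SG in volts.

V_SG = 1.44 V

With gate tied to drain, V_SG = V_SD ≥ V_SG − |V_tp|, so the device is in saturation.
KCL at the drain: ½ k_p (V_SG − |V_tp|)² = (V_DD − V_SG)/R.
Let x = V_SG − 1.15. Then 94 x² + x − 8.35 = 0, giving x = 0.293 V (positive root), so V_SG = 1.44 V.
I_D = (V_DD − V_SG)/R = (9.5 − 1.44) / 41.5 = 0.194 mA.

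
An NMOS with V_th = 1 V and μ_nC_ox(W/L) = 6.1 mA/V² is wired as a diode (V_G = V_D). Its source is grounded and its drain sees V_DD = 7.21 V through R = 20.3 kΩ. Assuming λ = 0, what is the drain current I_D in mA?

With gate tied to drain, V_GS = V_DS ≥ V_GS − V_th, so the device is in saturation.
KCL at the drain: ½ k_n (V_GS − V_th)² = (V_DD − V_GS)/R.
Let x = V_GS − 1. Then 61.9 x² + x − 6.21 = 0, giving x = 0.309 V (positive root), so V_GS = 1.31 V.
I_D = (V_DD − V_GS)/R = (7.21 − 1.31) / 20.3 = 0.291 mA.

I_D = 0.291 mA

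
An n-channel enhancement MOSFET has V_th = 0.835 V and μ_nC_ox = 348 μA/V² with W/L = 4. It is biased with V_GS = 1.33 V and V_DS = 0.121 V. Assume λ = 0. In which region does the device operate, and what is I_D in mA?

k_n = μ_nC_ox · (W/L) = 1.392 mA/V².
V_ov = V_GS − V_th = 1.33 − 0.835 = 0.495 V.
Since V_DS = 0.121 V < V_ov = 0.495 V, the device is in the triode region.
I_D = k_n [V_ov · V_DS − ½ V_DS²] = 1.392 × [0.495 × 0.121 − 0.5 × 0.121²] = 0.0732 mA.

Triode; I_D = 0.0732 mA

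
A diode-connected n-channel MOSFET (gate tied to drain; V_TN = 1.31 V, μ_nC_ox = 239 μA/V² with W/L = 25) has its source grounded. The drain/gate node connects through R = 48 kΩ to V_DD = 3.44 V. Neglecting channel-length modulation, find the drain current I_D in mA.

With gate tied to drain, V_GS = V_DS ≥ V_GS − V_TN, so the device is in saturation.
k_n = μ_nC_ox · (W/L) = 5.975 mA/V².
KCL at the drain: ½ k_n (V_GS − V_TN)² = (V_DD − V_GS)/R.
Let x = V_GS − 1.31. Then 143 x² + x − 2.13 = 0, giving x = 0.118 V (positive root), so V_GS = 1.43 V.
I_D = (V_DD − V_GS)/R = (3.44 − 1.43) / 48 = 0.0419 mA.

I_D = 0.0419 mA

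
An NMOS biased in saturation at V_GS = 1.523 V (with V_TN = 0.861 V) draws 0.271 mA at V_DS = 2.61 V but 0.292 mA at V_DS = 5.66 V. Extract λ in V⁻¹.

λ = 0.0272 V⁻¹

With V_GS fixed, I_D ∝ (1 + λ V_DS) in saturation, so I_D2/I_D1 = (1 + λ V_DS2)/(1 + λ V_DS1).
0.292/0.271 = 1.077 = (1 + 5.66 λ)/(1 + 2.61 λ).
Solving: λ (I_D1 V_DS2 − I_D2 V_DS1) = I_D2 − I_D1, so λ = (0.292 − 0.271) / (0.271 × 5.66 − 0.292 × 2.61) = 0.021 / 0.772 = 0.0272 V⁻¹.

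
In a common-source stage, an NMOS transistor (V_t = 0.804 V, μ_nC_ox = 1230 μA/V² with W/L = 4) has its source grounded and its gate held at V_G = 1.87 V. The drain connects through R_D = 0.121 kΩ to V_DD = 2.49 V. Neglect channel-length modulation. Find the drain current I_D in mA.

V_GS = V_G = 1.87 V, so V_ov = 1.87 − 0.804 = 1.07 V.
k_n = μ_nC_ox · (W/L) = 4.92 mA/V².
Assume saturation: I_D = ½ k_n V_ov² = 0.5 × 4.92 × 1.07² = 2.8 mA, giving V_DS = V_DD − I_D R_D = 2.49 − 2.8 × 0.121 = 2.15 V.
V_DS = 2.15 V ≥ V_ov = 1.07 V, confirming saturation.

I_D = 2.80 mA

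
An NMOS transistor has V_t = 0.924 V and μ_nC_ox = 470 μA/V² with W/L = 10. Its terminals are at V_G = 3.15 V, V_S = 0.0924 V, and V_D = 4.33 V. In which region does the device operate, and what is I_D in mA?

V_GS = V_G − V_S = 3.15 − 0.0924 = 3.06 V; V_DS = V_D − V_S = 4.33 − 0.0924 = 4.24 V.
k_n = μ_nC_ox · (W/L) = 4.7 mA/V².
V_ov = V_GS − V_t = 3.06 − 0.924 = 2.13 V.
Since V_DS = 4.24 V ≥ V_ov = 2.13 V, the device is in saturation.
I_D = ½ k_n V_ov² = 0.5 × 4.7 × 2.13² = 10.7 mA.

Saturation; I_D = 10.7 mA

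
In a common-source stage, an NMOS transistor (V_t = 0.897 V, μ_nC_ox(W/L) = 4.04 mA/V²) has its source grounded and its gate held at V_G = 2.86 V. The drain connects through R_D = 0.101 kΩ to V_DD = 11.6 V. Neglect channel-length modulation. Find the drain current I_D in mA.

I_D = 7.78 mA

V_GS = V_G = 2.86 V, so V_ov = 2.86 − 0.897 = 1.96 V.
Assume saturation: I_D = ½ k_n V_ov² = 0.5 × 4.04 × 1.96² = 7.78 mA, giving V_DS = V_DD − I_D R_D = 11.6 − 7.78 × 0.101 = 10.8 V.
V_DS = 10.8 V ≥ V_ov = 1.96 V, confirming saturation.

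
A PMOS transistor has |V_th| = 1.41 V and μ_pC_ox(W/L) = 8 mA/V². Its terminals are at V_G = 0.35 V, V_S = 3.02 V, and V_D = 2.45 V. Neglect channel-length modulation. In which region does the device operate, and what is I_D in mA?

Triode; I_D = 4.45 mA

V_SG = V_S − V_G = 3.02 − 0.35 = 2.67 V; V_SD = V_S − V_D = 3.02 − 2.45 = 0.57 V.
V_ov = V_SG − |V_th| = 2.67 − 1.41 = 1.26 V.
Since V_SD = 0.57 V < V_ov = 1.26 V, the device is in the triode region.
I_D = k_p [V_ov · V_SD − ½ V_SD²] = 8 × [1.26 × 0.57 − 0.5 × 0.57²] = 4.45 mA.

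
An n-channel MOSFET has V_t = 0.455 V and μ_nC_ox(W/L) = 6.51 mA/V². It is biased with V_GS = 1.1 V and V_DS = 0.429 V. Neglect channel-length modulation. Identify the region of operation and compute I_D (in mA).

V_ov = V_GS − V_t = 1.1 − 0.455 = 0.645 V.
Since V_DS = 0.429 V < V_ov = 0.645 V, the device is in the triode region.
I_D = k_n [V_ov · V_DS − ½ V_DS²] = 6.51 × [0.645 × 0.429 − 0.5 × 0.429²] = 1.2 mA.

Triode; I_D = 1.20 mA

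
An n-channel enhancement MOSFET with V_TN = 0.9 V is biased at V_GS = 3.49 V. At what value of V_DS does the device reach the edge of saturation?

The boundary between triode and saturation is V_DS = V_GS − V_TN = V_ov.
V_ov = 3.49 − 0.9 = 2.59 V.

V_DS,sat = 2.59 V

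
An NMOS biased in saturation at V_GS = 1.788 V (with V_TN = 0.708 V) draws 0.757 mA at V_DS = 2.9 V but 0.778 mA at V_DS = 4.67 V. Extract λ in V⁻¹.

With V_GS fixed, I_D ∝ (1 + λ V_DS) in saturation, so I_D2/I_D1 = (1 + λ V_DS2)/(1 + λ V_DS1).
0.778/0.757 = 1.028 = (1 + 4.67 λ)/(1 + 2.9 λ).
Solving: λ (I_D1 V_DS2 − I_D2 V_DS1) = I_D2 − I_D1, so λ = (0.778 − 0.757) / (0.757 × 4.67 − 0.778 × 2.9) = 0.021 / 1.28 = 0.0164 V⁻¹.

λ = 0.0164 V⁻¹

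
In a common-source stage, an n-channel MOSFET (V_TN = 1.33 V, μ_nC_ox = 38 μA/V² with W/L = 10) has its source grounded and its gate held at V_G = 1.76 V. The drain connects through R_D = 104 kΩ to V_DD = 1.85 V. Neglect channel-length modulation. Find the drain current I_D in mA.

I_D = 0.0167 mA

V_GS = V_G = 1.76 V, so V_ov = 1.76 − 1.33 = 0.43 V.
k_n = μ_nC_ox · (W/L) = 0.38 mA/V².
Assume saturation: I_D = ½ k_n V_ov² = 0.5 × 0.38 × 0.43² = 0.0351 mA, giving V_DS = V_DD − I_D R_D = 1.85 − 0.0351 × 104 = -1.8 V.
But -1.8 V < V_ov = 0.43 V, so the device is actually in triode.
In triode I_D = k_n[V_ov V_DS − ½ V_DS²] and I_D = (V_DD − V_DS)/R_D. Equating: 19.8 V_DS² − 17.99 V_DS + 1.85 = 0, giving V_DS = 0.118 V (the root below V_ov).
I_D = (1.85 − 0.118) / 104 = 0.0167 mA.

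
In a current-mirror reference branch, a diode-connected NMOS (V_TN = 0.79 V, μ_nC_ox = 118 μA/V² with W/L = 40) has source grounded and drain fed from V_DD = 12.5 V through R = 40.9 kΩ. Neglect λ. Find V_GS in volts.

V_GS = 1.13 V

With gate tied to drain, V_GS = V_DS ≥ V_GS − V_TN, so the device is in saturation.
k_n = μ_nC_ox · (W/L) = 4.72 mA/V².
KCL at the drain: ½ k_n (V_GS − V_TN)² = (V_DD − V_GS)/R.
Let x = V_GS − 0.79. Then 96.5 x² + x − 11.71 = 0, giving x = 0.343 V (positive root), so V_GS = 1.13 V.
I_D = (V_DD − V_GS)/R = (12.5 − 1.13) / 40.9 = 0.278 mA.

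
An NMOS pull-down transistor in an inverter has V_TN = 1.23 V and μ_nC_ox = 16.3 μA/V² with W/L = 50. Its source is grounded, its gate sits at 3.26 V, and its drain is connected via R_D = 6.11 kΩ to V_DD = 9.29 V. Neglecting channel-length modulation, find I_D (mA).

V_GS = V_G = 3.26 V, so V_ov = 3.26 − 1.23 = 2.03 V.
k_n = μ_nC_ox · (W/L) = 0.815 mA/V².
Assume saturation: I_D = ½ k_n V_ov² = 0.5 × 0.815 × 2.03² = 1.68 mA, giving V_DS = V_DD − I_D R_D = 9.29 − 1.68 × 6.11 = -0.97 V.
But -0.97 V < V_ov = 2.03 V, so the device is actually in triode.
In triode I_D = k_n[V_ov V_DS − ½ V_DS²] and I_D = (V_DD − V_DS)/R_D. Equating: 2.49 V_DS² − 11.11 V_DS + 9.29 = 0, giving V_DS = 1.11 V (the root below V_ov).
I_D = (9.29 − 1.11) / 6.11 = 1.34 mA.

I_D = 1.34 mA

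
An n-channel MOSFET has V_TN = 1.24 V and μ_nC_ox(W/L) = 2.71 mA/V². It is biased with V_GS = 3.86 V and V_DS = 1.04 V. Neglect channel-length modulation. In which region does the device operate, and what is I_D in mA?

Triode; I_D = 5.92 mA

V_ov = V_GS − V_TN = 3.86 − 1.24 = 2.62 V.
Since V_DS = 1.04 V < V_ov = 2.62 V, the device is in the triode region.
I_D = k_n [V_ov · V_DS − ½ V_DS²] = 2.71 × [2.62 × 1.04 − 0.5 × 1.04²] = 5.92 mA.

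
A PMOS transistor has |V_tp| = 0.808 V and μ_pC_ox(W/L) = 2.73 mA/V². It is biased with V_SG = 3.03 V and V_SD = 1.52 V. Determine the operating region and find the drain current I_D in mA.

V_ov = V_SG − |V_tp| = 3.03 − 0.808 = 2.22 V.
Since V_SD = 1.52 V < V_ov = 2.22 V, the device is in the triode region.
I_D = k_p [V_ov · V_SD − ½ V_SD²] = 2.73 × [2.22 × 1.52 − 0.5 × 1.52²] = 6.07 mA.

Triode; I_D = 6.07 mA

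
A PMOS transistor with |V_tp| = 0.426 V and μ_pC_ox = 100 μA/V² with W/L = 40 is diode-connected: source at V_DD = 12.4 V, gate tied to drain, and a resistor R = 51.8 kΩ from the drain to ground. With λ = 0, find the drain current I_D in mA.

With gate tied to drain, V_SG = V_SD ≥ V_SG − |V_tp|, so the device is in saturation.
k_p = μ_pC_ox · (W/L) = 4 mA/V².
KCL at the drain: ½ k_p (V_SG − |V_tp|)² = (V_DD − V_SG)/R.
Let x = V_SG − 0.426. Then 104 x² + x − 11.97 = 0, giving x = 0.335 V (positive root), so V_SG = 0.761 V.
I_D = (V_DD − V_SG)/R = (12.4 − 0.761) / 51.8 = 0.225 mA.

I_D = 0.225 mA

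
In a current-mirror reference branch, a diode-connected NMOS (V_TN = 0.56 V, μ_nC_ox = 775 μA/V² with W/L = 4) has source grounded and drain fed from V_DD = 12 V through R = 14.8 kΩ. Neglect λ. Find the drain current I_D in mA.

I_D = 0.727 mA

With gate tied to drain, V_GS = V_DS ≥ V_GS − V_TN, so the device is in saturation.
k_n = μ_nC_ox · (W/L) = 3.1 mA/V².
KCL at the drain: ½ k_n (V_GS − V_TN)² = (V_DD − V_GS)/R.
Let x = V_GS − 0.56. Then 22.9 x² + x − 11.44 = 0, giving x = 0.685 V (positive root), so V_GS = 1.24 V.
I_D = (V_DD − V_GS)/R = (12 − 1.24) / 14.8 = 0.727 mA.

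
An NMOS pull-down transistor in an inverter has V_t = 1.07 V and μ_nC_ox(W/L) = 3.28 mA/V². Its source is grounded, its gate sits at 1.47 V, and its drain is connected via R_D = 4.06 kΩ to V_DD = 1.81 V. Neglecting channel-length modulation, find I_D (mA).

V_GS = V_G = 1.47 V, so V_ov = 1.47 − 1.07 = 0.4 V.
Assume saturation: I_D = ½ k_n V_ov² = 0.5 × 3.28 × 0.4² = 0.262 mA, giving V_DS = V_DD − I_D R_D = 1.81 − 0.262 × 4.06 = 0.745 V.
V_DS = 0.745 V ≥ V_ov = 0.4 V, confirming saturation.

I_D = 0.262 mA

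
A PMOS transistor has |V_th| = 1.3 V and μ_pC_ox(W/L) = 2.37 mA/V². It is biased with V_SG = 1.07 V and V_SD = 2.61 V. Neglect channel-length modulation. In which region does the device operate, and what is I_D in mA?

Cutoff; I_D = 0 mA

V_SG = 1.07 V < |V_th| = 1.3 V, so the transistor is in cutoff.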